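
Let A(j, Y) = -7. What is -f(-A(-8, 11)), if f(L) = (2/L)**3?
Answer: -8/343 ≈ -0.023324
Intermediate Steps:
f(L) = 8/L**3
-f(-A(-8, 11)) = -8/(-1*(-7))**3 = -8/7**3 = -8/343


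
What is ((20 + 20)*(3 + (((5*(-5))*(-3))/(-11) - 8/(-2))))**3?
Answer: 512000/1331 ≈ 384.67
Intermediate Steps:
((20 + 20)*(3 + (((5*(-5))*(-3))/(-11) - 8/(-2))))**3 = (40*(3 + (-25*(-3)*(-1/11) - 8*(-1/2))))**3 = (40*(3 + (75*(-1/11) + 4)))**3 = (40*(3 + (-75/11 + 4)))**3 = (40*(3 - 31/11))**3 = (40*(2/11))**3 = (80/11)**3 = 512000/1331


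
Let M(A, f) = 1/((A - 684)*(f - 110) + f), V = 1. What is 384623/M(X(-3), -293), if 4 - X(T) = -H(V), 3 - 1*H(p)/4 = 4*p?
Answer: 105909404657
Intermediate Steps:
H(p) = 12 - 16*p
X(T) = 0 (X(T) = 4 - (-1)*(12 - 16*1) = 4 - (-1)*(12 - 16) = 4 - (-1)*(-4) = 4 - 1*4 = 4 - 4 = 0)
M(A, f) = 1/(f + (-684 + A)*(-110 + f)) (M(A, f) = 1/((-684 + A)*(-110 + f) + f) = 1/(f + (-684 + A)*(-110 + f)))
384623/M(X(-3), -293) = 384623/(1/(75240 - 683*(-293) - 110*0 + 0*(-293))) = 384623/(1/(75240 + 200119 + 0 + 0)) = 384623/(1/275359) = 384623*275359 = 105909404657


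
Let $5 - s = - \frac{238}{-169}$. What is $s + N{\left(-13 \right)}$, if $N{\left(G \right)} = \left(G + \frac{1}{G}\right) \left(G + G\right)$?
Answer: $\frac{58067}{169} \approx 343.59$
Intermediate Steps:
$N{\left(G \right)} = 2 G \left(G + \frac{1}{G}\right)$ ($N{\left(G \right)} = \left(G + \frac{1}{G}\right) 2 G = 2 G \left(G + \frac{1}{G}\right)$)
$s = \frac{607}{169}$ ($s = 5 - - \frac{238}{-169} = 5 - \left(-238\right) \left(- \frac{1}{169}\right) = 5 - \frac{238}{169} = \frac{607}{169} \approx 3.5917$)
$s + N{\left(-13 \right)} = \frac{607}{169} + \left(2 + 2 \left(-13\right)^{2}\right) = \frac{607}{169} + \left(2 + 2 \cdot 169\right) = \frac{607}{169} + \left(2 + 338\right) = \frac{607}{169} + 340 = \frac{58067}{169}$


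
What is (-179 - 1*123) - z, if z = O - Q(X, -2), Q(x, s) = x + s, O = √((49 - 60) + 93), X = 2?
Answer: -302 - √82 ≈ -311.06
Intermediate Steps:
O = √82 (O = √(-11 + 93) = √82 ≈ 9.0554)
Q(x, s) = s + x
z = √82 (z = √82 - (-2 + 2) = √82 - 1*0 = √82 + 0 = √82 ≈ 9.0554)
(-179 - 1*123) - z = (-179 - 1*123) - √82 = (-179 - 123) - √82 = -302 - √82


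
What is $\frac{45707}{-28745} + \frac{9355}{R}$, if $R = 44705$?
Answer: $- \frac{354884392}{257009045} \approx -1.3808$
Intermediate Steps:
$\frac{45707}{-28745} + \frac{9355}{R} = \frac{45707}{-28745} + \frac{9355}{44705} = 45707 \left(- \frac{1}{28745}\right) + 9355 \cdot \frac{1}{44705} = - \frac{45707}{28745} + \frac{1871}{8941} = - \frac{354884392}{257009045}$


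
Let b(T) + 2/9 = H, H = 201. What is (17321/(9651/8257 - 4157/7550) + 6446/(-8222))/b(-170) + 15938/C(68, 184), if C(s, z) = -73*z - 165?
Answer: 538641121681631145145/3892855976474649769 ≈ 138.37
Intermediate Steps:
C(s, z) = -165 - 73*z
b(T) = 1807/9 (b(T) = -2/9 + 201 = 1807/9)
(17321/(9651/8257 - 4157/7550) + 6446/(-8222))/b(-170) + 15938/C(68, 184) = (17321/(9651/8257 - 4157/7550) + 6446/(-8222))/(1807/9) + 15938/(-165 - 73*184) = (17321/(9651*(1/8257) - 4157*1/7550) + 6446*(-1/8222))*(9/1807) + 15938/(-165 - 13432) = (17321/(9651/8257 - 4157/7550) - 3223/4111)*(9/1807) + 15938/(-13597) = (17321/(38540701/62340350) - 3223/4111)*(9/1807) + 15938*(-1/13597) = (17321*(62340350/38540701) - 3223/4111)*(9/1807) - 15938/13597 = (1079797202350/38540701 - 3223/4111)*(9/1807) - 15938/13597 = (4438922082181527/158440821811)*(9/1807) - 15938/13597 = 39950298739633743/286302565012477 - 15938/13597 = 538641121681631145145/3892855976474649769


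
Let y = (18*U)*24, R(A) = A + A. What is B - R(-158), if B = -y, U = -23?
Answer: 10252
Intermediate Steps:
R(A) = 2*A
y = -9936 (y = (18*(-23))*24 = -414*24 = -9936)
B = 9936 (B = -1*(-9936) = 9936)
B - R(-158) = 9936 - 2*(-158) = 9936 - 1*(-316) = 9936 + 316 = 10252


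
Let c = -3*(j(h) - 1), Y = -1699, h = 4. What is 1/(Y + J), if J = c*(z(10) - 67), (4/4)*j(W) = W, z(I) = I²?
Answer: -1/1996 ≈ -0.00050100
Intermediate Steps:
j(W) = W
c = -9 (c = -3*(4 - 1) = -3*3 = -9)
J = -297 (J = -9*(10² - 67) = -9*(100 - 67) = -9*33 = -297)
1/(Y + J) = 1/(-1699 - 297) = 1/(-1996) = -1/1996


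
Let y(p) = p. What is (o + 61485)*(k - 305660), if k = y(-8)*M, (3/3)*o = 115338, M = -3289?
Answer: -49395151404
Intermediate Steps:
o = 115338
k = 26312 (k = -8*(-3289) = 26312)
(o + 61485)*(k - 305660) = (115338 + 61485)*(26312 - 305660) = 176823*(-279348) = -49395151404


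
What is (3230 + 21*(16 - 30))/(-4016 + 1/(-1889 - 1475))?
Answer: -9876704/13509825 ≈ -0.73108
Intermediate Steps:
(3230 + 21*(16 - 30))/(-4016 + 1/(-1889 - 1475)) = (3230 + 21*(-14))/(-4016 + 1/(-3364)) = (3230 - 294)/(-4016 - 1/3364) = 2936/(-13509825/3364) = 2936*(-3364/13509825) = -9876704/13509825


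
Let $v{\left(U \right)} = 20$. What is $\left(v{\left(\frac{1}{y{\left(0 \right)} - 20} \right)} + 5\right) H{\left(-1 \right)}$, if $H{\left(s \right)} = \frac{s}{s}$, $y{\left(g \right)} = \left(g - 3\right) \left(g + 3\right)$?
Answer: $25$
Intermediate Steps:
$y{\left(g \right)} = \left(-3 + g\right) \left(3 + g\right)$
$H{\left(s \right)} = 1$
$\left(v{\left(\frac{1}{y{\left(0 \right)} - 20} \right)} + 5\right) H{\left(-1 \right)} = \left(20 + 5\right) 1 = 25 \cdot 1 = 25$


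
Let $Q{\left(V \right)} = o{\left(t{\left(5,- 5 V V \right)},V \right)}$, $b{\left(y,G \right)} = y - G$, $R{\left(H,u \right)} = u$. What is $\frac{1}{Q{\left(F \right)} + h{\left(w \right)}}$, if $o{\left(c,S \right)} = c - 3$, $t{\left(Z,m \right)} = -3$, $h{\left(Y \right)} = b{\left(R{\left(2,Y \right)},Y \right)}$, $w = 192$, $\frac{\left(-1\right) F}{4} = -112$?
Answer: $- \frac{1}{6} \approx -0.16667$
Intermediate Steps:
$F = 448$ ($F = \left(-4\right) \left(-112\right) = 448$)
$h{\left(Y \right)} = 0$ ($h{\left(Y \right)} = Y - Y = 0$)
$o{\left(c,S \right)} = -3 + c$ ($o{\left(c,S \right)} = c - 3 = -3 + c$)
$Q{\left(V \right)} = -6$ ($Q{\left(V \right)} = -3 - 3 = -6$)
$\frac{1}{Q{\left(F \right)} + h{\left(w \right)}} = \frac{1}{-6 + 0} = \frac{1}{-6} = - \frac{1}{6}$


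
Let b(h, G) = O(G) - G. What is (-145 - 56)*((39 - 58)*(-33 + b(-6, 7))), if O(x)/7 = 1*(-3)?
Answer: -232959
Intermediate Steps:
O(x) = -21 (O(x) = 7*(1*(-3)) = 7*(-3) = -21)
b(h, G) = -21 - G
(-145 - 56)*((39 - 58)*(-33 + b(-6, 7))) = (-145 - 56)*((39 - 58)*(-33 + (-21 - 1*7))) = -(-3819)*(-33 + (-21 - 7)) = -(-3819)*(-33 - 28) = -(-3819)*(-61) = -201*1159 = -232959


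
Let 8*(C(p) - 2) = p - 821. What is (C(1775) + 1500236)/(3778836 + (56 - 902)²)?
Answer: 6001429/17978208 ≈ 0.33382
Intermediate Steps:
C(p) = -805/8 + p/8 (C(p) = 2 + (p - 821)/8 = 2 + (-821 + p)/8 = 2 + (-821/8 + p/8) = -805/8 + p/8)
(C(1775) + 1500236)/(3778836 + (56 - 902)²) = ((-805/8 + (⅛)*1775) + 1500236)/(3778836 + (56 - 902)²) = ((-805/8 + 1775/8) + 1500236)/(3778836 + (-846)²) = (485/4 + 1500236)/(3778836 + 715716) = (6001429/4)/4494552 = (6001429/4)*(1/4494552) = 6001429/17978208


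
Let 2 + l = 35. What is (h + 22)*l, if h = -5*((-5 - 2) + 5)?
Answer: 1056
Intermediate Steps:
l = 33 (l = -2 + 35 = 33)
h = 10 (h = -5*(-7 + 5) = -5*(-2) = 10)
(h + 22)*l = (10 + 22)*33 = 32*33 = 1056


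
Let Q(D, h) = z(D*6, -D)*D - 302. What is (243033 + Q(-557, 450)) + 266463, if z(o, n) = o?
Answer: 2370688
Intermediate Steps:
Q(D, h) = -302 + 6*D² (Q(D, h) = (D*6)*D - 302 = (6*D)*D - 302 = 6*D² - 302 = -302 + 6*D²)
(243033 + Q(-557, 450)) + 266463 = (243033 + (-302 + 6*(-557)²)) + 266463 = (243033 + (-302 + 6*310249)) + 266463 = (243033 + (-302 + 1861494)) + 266463 = (243033 + 1861192) + 266463 = 2104225 + 266463 = 2370688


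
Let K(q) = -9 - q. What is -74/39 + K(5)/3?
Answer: -256/39 ≈ -6.5641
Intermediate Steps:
-74/39 + K(5)/3 = -74/39 + (-9 - 1*5)/3 = -74*1/39 + (-9 - 5)*(⅓) = -74/39 - 14*⅓ = -74/39 - 14/3 = -256/39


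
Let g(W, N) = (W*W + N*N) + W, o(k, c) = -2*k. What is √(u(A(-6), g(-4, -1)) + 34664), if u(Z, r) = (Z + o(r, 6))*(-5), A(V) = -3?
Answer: √34809 ≈ 186.57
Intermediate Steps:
g(W, N) = W + N² + W² (g(W, N) = (W² + N²) + W = (N² + W²) + W = W + N² + W²)
u(Z, r) = -5*Z + 10*r (u(Z, r) = (Z - 2*r)*(-5) = -5*Z + 10*r)
√(u(A(-6), g(-4, -1)) + 34664) = √((-5*(-3) + 10*(-4 + (-1)² + (-4)²)) + 34664) = √((15 + 10*(-4 + 1 + 16)) + 34664) = √((15 + 10*13) + 34664) = √((15 + 130) + 34664) = √(145 + 34664) = √34809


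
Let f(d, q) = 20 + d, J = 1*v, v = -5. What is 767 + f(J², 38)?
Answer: 812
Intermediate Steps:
J = -5 (J = 1*(-5) = -5)
767 + f(J², 38) = 767 + (20 + (-5)²) = 767 + (20 + 25) = 767 + 45 = 812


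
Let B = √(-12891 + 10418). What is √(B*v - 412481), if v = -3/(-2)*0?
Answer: I*√412481 ≈ 642.25*I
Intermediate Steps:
B = I*√2473 (B = √(-2473) = I*√2473 ≈ 49.729*I)
v = 0 (v = -3*(-½)*0 = (3/2)*0 = 0)
√(B*v - 412481) = √((I*√2473)*0 - 412481) = √(0 - 412481) = √(-412481) = I*√412481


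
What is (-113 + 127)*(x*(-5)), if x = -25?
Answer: 1750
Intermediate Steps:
(-113 + 127)*(x*(-5)) = (-113 + 127)*(-25*(-5)) = 14*125 = 1750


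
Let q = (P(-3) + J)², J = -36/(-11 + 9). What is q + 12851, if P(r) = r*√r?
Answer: 13148 - 108*I*√3 ≈ 13148.0 - 187.06*I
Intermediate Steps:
P(r) = r^(3/2)
J = 18 (J = -36/(-2) = -36*(-½) = 18)
q = (18 - 3*I*√3)² (q = ((-3)^(3/2) + 18)² = (-3*I*√3 + 18)² = (18 - 3*I*√3)² ≈ 297.0 - 187.06*I)
q + 12851 = (297 - 108*I*√3) + 12851 = 13148 - 108*I*√3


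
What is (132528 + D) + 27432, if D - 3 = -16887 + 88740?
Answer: 231816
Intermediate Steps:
D = 71856 (D = 3 + (-16887 + 88740) = 3 + 71853 = 71856)
(132528 + D) + 27432 = (132528 + 71856) + 27432 = 204384 + 27432 = 231816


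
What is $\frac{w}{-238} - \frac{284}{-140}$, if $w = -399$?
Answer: $\frac{4409}{1190} \approx 3.705$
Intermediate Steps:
$\frac{w}{-238} - \frac{284}{-140} = - \frac{399}{-238} - \frac{284}{-140} = \left(-399\right) \left(- \frac{1}{238}\right) - - \frac{71}{35} = \frac{57}{34} + \frac{71}{35} = \frac{4409}{1190}$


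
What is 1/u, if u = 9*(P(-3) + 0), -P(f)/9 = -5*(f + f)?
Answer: -1/2430 ≈ -0.00041152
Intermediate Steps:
P(f) = 90*f (P(f) = -(-45)*(f + f) = -(-45)*2*f = -(-90)*f = 90*f)
u = -2430 (u = 9*(90*(-3) + 0) = 9*(-270 + 0) = 9*(-270) = -2430)
1/u = 1/(-2430) = -1/2430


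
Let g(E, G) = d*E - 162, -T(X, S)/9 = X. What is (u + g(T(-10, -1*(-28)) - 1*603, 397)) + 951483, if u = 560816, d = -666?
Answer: 1853795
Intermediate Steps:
T(X, S) = -9*X
g(E, G) = -162 - 666*E (g(E, G) = -666*E - 162 = -162 - 666*E)
(u + g(T(-10, -1*(-28)) - 1*603, 397)) + 951483 = (560816 + (-162 - 666*(-9*(-10) - 1*603))) + 951483 = (560816 + (-162 - 666*(90 - 603))) + 951483 = (560816 + (-162 - 666*(-513))) + 951483 = (560816 + (-162 + 341658)) + 951483 = (560816 + 341496) + 951483 = 902312 + 951483 = 1853795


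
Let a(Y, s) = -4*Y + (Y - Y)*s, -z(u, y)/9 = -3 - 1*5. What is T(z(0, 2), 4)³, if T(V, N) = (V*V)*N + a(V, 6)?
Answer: 8549732155392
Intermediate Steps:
z(u, y) = 72 (z(u, y) = -9*(-3 - 1*5) = -9*(-3 - 5) = -9*(-8) = 72)
a(Y, s) = -4*Y (a(Y, s) = -4*Y + 0*s = -4*Y + 0 = -4*Y)
T(V, N) = -4*V + N*V² (T(V, N) = (V*V)*N - 4*V = V²*N - 4*V = N*V² - 4*V = -4*V + N*V²)
T(z(0, 2), 4)³ = (72*(-4 + 4*72))³ = (72*(-4 + 288))³ = (72*284)³ = 20448³ = 8549732155392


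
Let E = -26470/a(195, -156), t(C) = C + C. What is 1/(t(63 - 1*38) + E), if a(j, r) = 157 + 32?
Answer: -189/17020 ≈ -0.011105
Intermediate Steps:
t(C) = 2*C
a(j, r) = 189
E = -26470/189 ≈ -140.05
1/(t(63 - 1*38) + E) = 1/(2*(63 - 1*38) - 26470/189) = 1/(2*(63 - 38) - 26470/189) = 1/(2*25 - 26470/189) = 1/(50 - 26470/189) = 1/(-17020/189) = -189/17020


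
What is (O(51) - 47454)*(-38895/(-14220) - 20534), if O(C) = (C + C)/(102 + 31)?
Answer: 10236706295660/10507 ≈ 9.7427e+8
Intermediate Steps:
O(C) = 2*C/133 (O(C) = (2*C)/133 = (2*C)*(1/133) = 2*C/133)
(O(51) - 47454)*(-38895/(-14220) - 20534) = ((2/133)*51 - 47454)*(-38895/(-14220) - 20534) = (102/133 - 47454)*(-38895*(-1/14220) - 20534) = -6311280*(2593/948 - 20534)/133 = -6311280/133*(-19463639/948) = 10236706295660/10507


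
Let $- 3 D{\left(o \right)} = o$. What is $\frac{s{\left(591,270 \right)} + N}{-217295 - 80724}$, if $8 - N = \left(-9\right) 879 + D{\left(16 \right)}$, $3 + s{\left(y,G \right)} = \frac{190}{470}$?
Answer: $- \frac{1116965}{42020679} \approx -0.026581$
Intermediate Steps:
$D{\left(o \right)} = - \frac{o}{3}$
$s{\left(y,G \right)} = - \frac{122}{47}$ ($s{\left(y,G \right)} = -3 + \frac{190}{470} = -3 + 190 \cdot \frac{1}{470} = -3 + \frac{19}{47} = - \frac{122}{47}$)
$N = \frac{23773}{3}$ ($N = 8 - \left(\left(-9\right) 879 - \frac{16}{3}\right) = 8 - \left(-7911 - \frac{16}{3}\right) = 8 - - \frac{23749}{3} = 8 + \frac{23749}{3} = \frac{23773}{3} \approx 7924.3$)
$\frac{s{\left(591,270 \right)} + N}{-217295 - 80724} = \frac{- \frac{122}{47} + \frac{23773}{3}}{-217295 - 80724} = \frac{1116965}{141 \left(-298019\right)} = \frac{1116965}{141} \left(- \frac{1}{298019}\right) = - \frac{1116965}{42020679}$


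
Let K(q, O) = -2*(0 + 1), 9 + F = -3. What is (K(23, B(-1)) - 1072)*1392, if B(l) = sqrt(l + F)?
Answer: -1495008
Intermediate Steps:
F = -12 (F = -9 - 3 = -12)
B(l) = sqrt(-12 + l) (B(l) = sqrt(l - 12) = sqrt(-12 + l))
K(q, O) = -2 (K(q, O) = -2*1 = -2)
(K(23, B(-1)) - 1072)*1392 = (-2 - 1072)*1392 = -1074*1392 = -1495008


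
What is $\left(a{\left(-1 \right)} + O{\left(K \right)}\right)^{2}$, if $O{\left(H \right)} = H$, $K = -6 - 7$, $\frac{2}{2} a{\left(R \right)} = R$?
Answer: $196$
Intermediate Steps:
$a{\left(R \right)} = R$
$K = -13$ ($K = -6 - 7 = -13$)
$\left(a{\left(-1 \right)} + O{\left(K \right)}\right)^{2} = \left(-1 - 13\right)^{2} = \left(-14\right)^{2} = 196$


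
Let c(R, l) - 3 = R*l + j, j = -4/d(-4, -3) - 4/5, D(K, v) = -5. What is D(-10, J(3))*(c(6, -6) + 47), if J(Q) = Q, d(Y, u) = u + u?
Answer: -208/3 ≈ -69.333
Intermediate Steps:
d(Y, u) = 2*u
j = -2/15 (j = -4/(2*(-3)) - 4/5 = -4/(-6) - 4*1/5 = -4*(-1/6) - 4/5 = 2/3 - 4/5 = -2/15 ≈ -0.13333)
c(R, l) = 43/15 + R*l (c(R, l) = 3 + (R*l - 2/15) = 3 + (-2/15 + R*l) = 43/15 + R*l)
D(-10, J(3))*(c(6, -6) + 47) = -5*((43/15 + 6*(-6)) + 47) = -5*((43/15 - 36) + 47) = -5*(-497/15 + 47) = -5*208/15 = -208/3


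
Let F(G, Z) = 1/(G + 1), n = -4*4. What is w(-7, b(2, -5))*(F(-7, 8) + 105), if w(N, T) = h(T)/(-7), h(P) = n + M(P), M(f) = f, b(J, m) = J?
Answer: 629/3 ≈ 209.67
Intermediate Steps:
n = -16
F(G, Z) = 1/(1 + G)
h(P) = -16 + P
w(N, T) = 16/7 - T/7 (w(N, T) = (-16 + T)/(-7) = (-16 + T)*(-⅐) = 16/7 - T/7)
w(-7, b(2, -5))*(F(-7, 8) + 105) = (16/7 - ⅐*2)*(1/(1 - 7) + 105) = (16/7 - 2/7)*(1/(-6) + 105) = 2*(-⅙ + 105) = 2*(629/6) = 629/3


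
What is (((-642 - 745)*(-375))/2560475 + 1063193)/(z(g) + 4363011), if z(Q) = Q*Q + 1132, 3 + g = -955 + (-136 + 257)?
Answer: 186457508/888223867 ≈ 0.20992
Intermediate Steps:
g = -837 (g = -3 + (-955 + (-136 + 257)) = -3 + (-955 + 121) = -3 - 834 = -837)
z(Q) = 1132 + Q² (z(Q) = Q² + 1132 = 1132 + Q²)
(((-642 - 745)*(-375))/2560475 + 1063193)/(z(g) + 4363011) = (((-642 - 745)*(-375))/2560475 + 1063193)/((1132 + (-837)²) + 4363011) = (-1387*(-375)*(1/2560475) + 1063193)/((1132 + 700569) + 4363011) = (520125*(1/2560475) + 1063193)/(701701 + 4363011) = (285/1403 + 1063193)/5064712 = (1491660064/1403)*(1/5064712) = 186457508/888223867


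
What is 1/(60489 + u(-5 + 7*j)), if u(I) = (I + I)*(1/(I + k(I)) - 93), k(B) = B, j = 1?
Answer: 1/60118 ≈ 1.6634e-5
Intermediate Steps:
u(I) = 2*I*(-93 + 1/(2*I)) (u(I) = (I + I)*(1/(I + I) - 93) = (2*I)*(1/(2*I) - 93) = (2*I)*(-93 + 1/(2*I)) = 2*I*(-93 + 1/(2*I)))
1/(60489 + u(-5 + 7*j)) = 1/(60489 + (1 - 186*(-5 + 7*1))) = 1/(60489 + (1 - 186*(-5 + 7))) = 1/(60489 + (1 - 186*2)) = 1/(60489 + (1 - 372)) = 1/(60489 - 371) = 1/60118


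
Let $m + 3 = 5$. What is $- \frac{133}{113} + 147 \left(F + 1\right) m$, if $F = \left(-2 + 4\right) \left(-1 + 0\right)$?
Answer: $- \frac{33355}{113} \approx -295.18$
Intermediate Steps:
$m = 2$ ($m = -3 + 5 = 2$)
$F = -2$ ($F = 2 \left(-1\right) = -2$)
$- \frac{133}{113} + 147 \left(F + 1\right) m = - \frac{133}{113} + 147 \left(-2 + 1\right) 2 = \left(-133\right) \frac{1}{113} + 147 \left(\left(-1\right) 2\right) = - \frac{133}{113} + 147 \left(-2\right) = - \frac{133}{113} - 294 = - \frac{33355}{113}$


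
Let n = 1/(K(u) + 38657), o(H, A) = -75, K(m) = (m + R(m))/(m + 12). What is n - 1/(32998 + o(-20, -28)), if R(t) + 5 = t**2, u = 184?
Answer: -1157899/250570598861 ≈ -4.6210e-6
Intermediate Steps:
R(t) = -5 + t**2
K(m) = (-5 + m + m**2)/(12 + m) (K(m) = (m + (-5 + m**2))/(m + 12) = (-5 + m + m**2)/(12 + m))
n = 196/7610807 (n = 1/((-5 + 184 + 184**2)/(12 + 184) + 38657) = 1/((-5 + 184 + 33856)/196 + 38657) = 1/((1/196)*34035 + 38657) = 1/(34035/196 + 38657) = 1/(7610807/196) = 196/7610807 ≈ 2.5753e-5)
n - 1/(32998 + o(-20, -28)) = 196/7610807 - 1/(32998 - 75) = 196/7610807 - 1/32923 = -1157899/250570598861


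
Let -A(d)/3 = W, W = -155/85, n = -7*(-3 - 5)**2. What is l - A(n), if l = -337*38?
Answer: -217795/17 ≈ -12811.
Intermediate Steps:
n = -448 (n = -7*(-8)**2 = -7*64 = -448)
W = -31/17 (W = -155*1/85 = -31/17 ≈ -1.8235)
l = -12806
A(d) = 93/17 (A(d) = -3*(-31/17) = 93/17)
l - A(n) = -12806 - 1*93/17 = -12806 - 93/17 = -217795/17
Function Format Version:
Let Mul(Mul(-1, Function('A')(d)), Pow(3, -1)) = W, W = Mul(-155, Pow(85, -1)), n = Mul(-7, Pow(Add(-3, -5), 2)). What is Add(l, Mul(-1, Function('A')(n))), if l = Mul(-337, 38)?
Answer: Rational(-217795, 17) ≈ -12811.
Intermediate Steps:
n = -448 (n = Mul(-7, Pow(-8, 2)) = Mul(-7, 64) = -448)
W = Rational(-31, 17) (W = Mul(-155, Rational(1, 85)) = Rational(-31, 17) ≈ -1.8235)
l = -12806
Function('A')(d) = Rational(93, 17) (Function('A')(d) = Mul(-3, Rational(-31, 17)) = Rational(93, 17))
Add(l, Mul(-1, Function('A')(n))) = Add(-12806, Mul(-1, Rational(93, 17))) = Add(-12806, Rational(-93, 17)) = Rational(-217795, 17)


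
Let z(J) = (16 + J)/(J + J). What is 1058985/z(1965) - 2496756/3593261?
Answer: 305193232433886/145270409 ≈ 2.1009e+6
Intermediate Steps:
z(J) = (16 + J)/(2*J) (z(J) = (16 + J)/((2*J)) = (1/(2*J))*(16 + J) = (16 + J)/(2*J))
1058985/z(1965) - 2496756/3593261 = 1058985/(((1/2)*(16 + 1965)/1965)) - 2496756/3593261 = 1058985/(((1/2)*(1/1965)*1981)) - 2496756*1/3593261 = 1058985/(1981/3930) - 2496756/3593261 = 1058985*(3930/1981) - 2496756/3593261 = 4161811050/1981 - 2496756/3593261 = 305193232433886/145270409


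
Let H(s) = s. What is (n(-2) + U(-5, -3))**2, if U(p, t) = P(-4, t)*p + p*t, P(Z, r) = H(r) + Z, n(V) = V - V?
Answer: 2500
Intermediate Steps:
n(V) = 0
P(Z, r) = Z + r (P(Z, r) = r + Z = Z + r)
U(p, t) = p*t + p*(-4 + t) (U(p, t) = (-4 + t)*p + p*t = p*(-4 + t) + p*t = p*t + p*(-4 + t))
(n(-2) + U(-5, -3))**2 = (0 + 2*(-5)*(-2 - 3))**2 = (0 + 2*(-5)*(-5))**2 = (0 + 50)**2 = 50**2 = 2500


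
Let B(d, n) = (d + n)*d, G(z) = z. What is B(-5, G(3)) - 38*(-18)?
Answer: 694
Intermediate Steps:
B(d, n) = d*(d + n)
B(-5, G(3)) - 38*(-18) = -5*(-5 + 3) - 38*(-18) = -5*(-2) + 684 = 10 + 684 = 694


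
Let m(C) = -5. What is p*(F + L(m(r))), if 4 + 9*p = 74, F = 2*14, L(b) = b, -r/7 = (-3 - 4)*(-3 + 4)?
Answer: 1610/9 ≈ 178.89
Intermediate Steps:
r = 49 (r = -7*(-3 - 4)*(-3 + 4) = -(-49) = -7*(-7) = 49)
F = 28
p = 70/9 (p = -4/9 + (⅑)*74 = -4/9 + 74/9 = 70/9 ≈ 7.7778)
p*(F + L(m(r))) = 70*(28 - 5)/9 = (70/9)*23 = 1610/9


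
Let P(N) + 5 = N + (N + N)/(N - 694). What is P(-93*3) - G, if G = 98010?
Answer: -95639504/973 ≈ -98293.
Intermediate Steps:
P(N) = -5 + N + 2*N/(-694 + N) (P(N) = -5 + (N + (N + N)/(N - 694)) = -5 + (N + (2*N)/(-694 + N)) = -5 + (N + 2*N/(-694 + N)) = -5 + N + 2*N/(-694 + N))
P(-93*3) - G = (3470 + (-93*3)² - (-64821)*3)/(-694 - 93*3) - 1*98010 = (3470 + (-279)² - 697*(-279))/(-694 - 279) - 98010 = (3470 + 77841 + 194463)/(-973) - 98010 = -1/973*275774 - 98010 = -275774/973 - 98010 = -95639504/973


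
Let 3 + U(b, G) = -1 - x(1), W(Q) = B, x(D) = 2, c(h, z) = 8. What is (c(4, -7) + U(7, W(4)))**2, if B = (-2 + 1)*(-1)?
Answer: 4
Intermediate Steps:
B = 1 (B = -1*(-1) = 1)
W(Q) = 1
U(b, G) = -6 (U(b, G) = -3 + (-1 - 1*2) = -3 + (-1 - 2) = -3 - 3 = -6)
(c(4, -7) + U(7, W(4)))**2 = (8 - 6)**2 = 2**2 = 4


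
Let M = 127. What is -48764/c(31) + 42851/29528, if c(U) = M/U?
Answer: -44631563075/3750056 ≈ -11902.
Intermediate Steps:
c(U) = 127/U
-48764/c(31) + 42851/29528 = -48764/(127/31) + 42851/29528 = -48764/(127*(1/31)) + 42851*(1/29528) = -48764/127/31 + 42851/29528 = -48764*31/127 + 42851/29528 = -1511684/127 + 42851/29528 = -44631563075/3750056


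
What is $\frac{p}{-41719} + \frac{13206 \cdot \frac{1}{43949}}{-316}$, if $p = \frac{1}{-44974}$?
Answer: $- \frac{43623260164}{45875747116853} \approx -0.0009509$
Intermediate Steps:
$p = - \frac{1}{44974} \approx -2.2235 \cdot 10^{-5}$
$\frac{p}{-41719} + \frac{13206 \cdot \frac{1}{43949}}{-316} = - \frac{1}{44974 \left(-41719\right)} + \frac{13206 \cdot \frac{1}{43949}}{-316} = \left(- \frac{1}{44974}\right) \left(- \frac{1}{41719}\right) + 13206 \cdot \frac{1}{43949} \left(- \frac{1}{316}\right) = \frac{1}{1876270306} + \frac{186}{619} \left(- \frac{1}{316}\right) = \frac{1}{1876270306} - \frac{93}{97802} = - \frac{43623260164}{45875747116853}$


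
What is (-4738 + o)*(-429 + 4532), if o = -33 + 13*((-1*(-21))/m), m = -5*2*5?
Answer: -979890769/50 ≈ -1.9598e+7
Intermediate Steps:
m = -50 (m = -10*5 = -50)
o = -1923/50 (o = -33 + 13*(-1*(-21)/(-50)) = -33 + 13*(21*(-1/50)) = -33 + 13*(-21/50) = -33 - 273/50 = -1923/50 ≈ -38.460)
(-4738 + o)*(-429 + 4532) = (-4738 - 1923/50)*(-429 + 4532) = -238823/50*4103 = -979890769/50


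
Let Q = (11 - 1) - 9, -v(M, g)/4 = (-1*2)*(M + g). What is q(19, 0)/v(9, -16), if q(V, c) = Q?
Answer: -1/56 ≈ -0.017857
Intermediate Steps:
v(M, g) = 8*M + 8*g (v(M, g) = -4*(-1*2)*(M + g) = -(-8)*(M + g) = -4*(-2*M - 2*g) = 8*M + 8*g)
Q = 1 (Q = 10 - 9 = 1)
q(V, c) = 1
q(19, 0)/v(9, -16) = 1/(8*9 + 8*(-16)) = 1/(72 - 128) = 1/(-56) = 1*(-1/56) = -1/56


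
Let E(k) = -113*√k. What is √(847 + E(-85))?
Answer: √(847 - 113*I*√85) ≈ 33.088 - 15.743*I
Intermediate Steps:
√(847 + E(-85)) = √(847 - 113*I*√85)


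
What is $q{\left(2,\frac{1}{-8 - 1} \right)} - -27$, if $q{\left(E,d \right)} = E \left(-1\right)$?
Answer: $25$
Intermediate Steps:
$q{\left(E,d \right)} = - E$
$q{\left(2,\frac{1}{-8 - 1} \right)} - -27 = \left(-1\right) 2 - -27 = -2 + 27 = 25$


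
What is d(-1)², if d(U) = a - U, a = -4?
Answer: 9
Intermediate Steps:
d(U) = -4 - U
d(-1)² = (-4 - 1*(-1))² = (-4 + 1)² = (-3)² = 9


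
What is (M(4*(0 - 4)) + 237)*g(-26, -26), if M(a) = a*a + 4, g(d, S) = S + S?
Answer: -25844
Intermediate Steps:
g(d, S) = 2*S
M(a) = 4 + a**2 (M(a) = a**2 + 4 = 4 + a**2)
(M(4*(0 - 4)) + 237)*g(-26, -26) = ((4 + (4*(0 - 4))**2) + 237)*(2*(-26)) = ((4 + (4*(-4))**2) + 237)*(-52) = ((4 + (-16)**2) + 237)*(-52) = ((4 + 256) + 237)*(-52) = (260 + 237)*(-52) = 497*(-52) = -25844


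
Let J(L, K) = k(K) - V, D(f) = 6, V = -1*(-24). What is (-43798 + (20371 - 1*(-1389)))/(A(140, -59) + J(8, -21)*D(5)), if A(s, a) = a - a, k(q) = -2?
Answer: 3673/26 ≈ 141.27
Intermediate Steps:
V = 24
A(s, a) = 0
J(L, K) = -26 (J(L, K) = -2 - 1*24 = -2 - 24 = -26)
(-43798 + (20371 - 1*(-1389)))/(A(140, -59) + J(8, -21)*D(5)) = (-43798 + (20371 - 1*(-1389)))/(0 - 26*6) = (-43798 + (20371 + 1389))/(0 - 156) = (-43798 + 21760)/(-156) = -22038*(-1/156) = 3673/26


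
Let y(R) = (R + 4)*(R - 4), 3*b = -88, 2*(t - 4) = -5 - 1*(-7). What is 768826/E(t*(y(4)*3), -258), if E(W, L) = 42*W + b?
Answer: -1153239/44 ≈ -26210.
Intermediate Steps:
t = 5 (t = 4 + (-5 - 1*(-7))/2 = 4 + (-5 + 7)/2 = 4 + (½)*2 = 4 + 1 = 5)
b = -88/3 (b = (⅓)*(-88) = -88/3 ≈ -29.333)
y(R) = (-4 + R)*(4 + R) (y(R) = (4 + R)*(-4 + R) = (-4 + R)*(4 + R))
E(W, L) = -88/3 + 42*W (E(W, L) = 42*W - 88/3 = -88/3 + 42*W)
768826/E(t*(y(4)*3), -258) = 768826/(-88/3 + 42*(5*((-16 + 4²)*3))) = 768826/(-88/3 + 42*(5*((-16 + 16)*3))) = 768826/(-88/3 + 42*(5*(0*3))) = 768826/(-88/3 + 42*(5*0)) = 768826/(-88/3 + 42*0) = 768826/(-88/3 + 0) = 768826/(-88/3) = 768826*(-3/88) = -1153239/44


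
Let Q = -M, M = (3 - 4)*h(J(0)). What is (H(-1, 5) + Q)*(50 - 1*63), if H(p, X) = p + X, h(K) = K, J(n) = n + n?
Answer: -52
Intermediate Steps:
J(n) = 2*n
M = 0 (M = (3 - 4)*(2*0) = -1*0 = 0)
H(p, X) = X + p
Q = 0 (Q = -1*0 = 0)
(H(-1, 5) + Q)*(50 - 1*63) = ((5 - 1) + 0)*(50 - 1*63) = (4 + 0)*(50 - 63) = 4*(-13) = -52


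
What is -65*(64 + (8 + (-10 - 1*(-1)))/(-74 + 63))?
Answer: -45825/11 ≈ -4165.9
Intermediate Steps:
-65*(64 + (8 + (-10 - 1*(-1)))/(-74 + 63)) = -65*(64 + (8 + (-10 + 1))/(-11)) = -65*(64 + (8 - 9)*(-1/11)) = -65*(64 - 1*(-1/11)) = -65*(64 + 1/11) = -65*705/11 = -1*45825/11 = -45825/11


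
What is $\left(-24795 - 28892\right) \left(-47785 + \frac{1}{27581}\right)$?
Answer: $\frac{70757215655708}{27581} \approx 2.5654 \cdot 10^{9}$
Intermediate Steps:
$\left(-24795 - 28892\right) \left(-47785 + \frac{1}{27581}\right) = - 53687 \left(-47785 + \frac{1}{27581}\right) = \left(-53687\right) \left(- \frac{1317958084}{27581}\right) = \frac{70757215655708}{27581}$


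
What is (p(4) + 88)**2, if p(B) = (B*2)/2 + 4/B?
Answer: 8649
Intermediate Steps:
p(B) = B + 4/B (p(B) = (2*B)*(1/2) + 4/B = B + 4/B)
(p(4) + 88)**2 = ((4 + 4/4) + 88)**2 = ((4 + 4*(1/4)) + 88)**2 = ((4 + 1) + 88)**2 = (5 + 88)**2 = 93**2 = 8649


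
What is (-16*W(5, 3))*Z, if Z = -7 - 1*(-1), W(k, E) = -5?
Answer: -480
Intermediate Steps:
Z = -6 (Z = -7 + 1 = -6)
(-16*W(5, 3))*Z = -16*(-5)*(-6) = 80*(-6) = -480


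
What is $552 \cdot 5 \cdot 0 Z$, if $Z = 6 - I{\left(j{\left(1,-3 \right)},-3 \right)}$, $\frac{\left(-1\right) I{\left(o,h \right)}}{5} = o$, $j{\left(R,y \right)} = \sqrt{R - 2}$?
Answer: $0$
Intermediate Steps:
$j{\left(R,y \right)} = \sqrt{-2 + R}$
$I{\left(o,h \right)} = - 5 o$
$Z = 6 + 5 i$ ($Z = 6 - - 5 \sqrt{-2 + 1} = 6 - - 5 \sqrt{-1} = 6 - - 5 i = 6 + 5 i \approx 6.0 + 5.0 i$)
$552 \cdot 5 \cdot 0 Z = 552 \cdot 5 \cdot 0 \left(6 + 5 i\right) = 552 \cdot 0 \left(6 + 5 i\right) = 552 \cdot 0 = 0$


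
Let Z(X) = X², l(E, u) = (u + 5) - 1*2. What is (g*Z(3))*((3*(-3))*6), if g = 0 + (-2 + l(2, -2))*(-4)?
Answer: -1944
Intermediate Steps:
l(E, u) = 3 + u (l(E, u) = (5 + u) - 2 = 3 + u)
g = 4 (g = 0 + (-2 + (3 - 2))*(-4) = 0 + (-2 + 1)*(-4) = 0 - 1*(-4) = 0 + 4 = 4)
(g*Z(3))*((3*(-3))*6) = (4*3²)*((3*(-3))*6) = (4*9)*(-9*6) = 36*(-54) = -1944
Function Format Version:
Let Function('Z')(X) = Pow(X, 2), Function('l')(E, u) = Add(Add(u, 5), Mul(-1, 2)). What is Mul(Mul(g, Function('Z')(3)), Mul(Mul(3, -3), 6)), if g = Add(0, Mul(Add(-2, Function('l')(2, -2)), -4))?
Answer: -1944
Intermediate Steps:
Function('l')(E, u) = Add(3, u) (Function('l')(E, u) = Add(Add(5, u), -2) = Add(3, u))
g = 4 (g = Add(0, Mul(Add(-2, Add(3, -2)), -4)) = Add(0, Mul(Add(-2, 1), -4)) = Add(0, Mul(-1, -4)) = Add(0, 4) = 4)
Mul(Mul(g, Function('Z')(3)), Mul(Mul(3, -3), 6)) = Mul(Mul(4, Pow(3, 2)), Mul(Mul(3, -3), 6)) = Mul(Mul(4, 9), Mul(-9, 6)) = Mul(36, -54) = -1944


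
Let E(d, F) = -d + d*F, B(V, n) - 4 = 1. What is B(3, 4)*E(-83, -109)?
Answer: 45650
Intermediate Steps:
B(V, n) = 5 (B(V, n) = 4 + 1 = 5)
E(d, F) = -d + F*d
B(3, 4)*E(-83, -109) = 5*(-83*(-1 - 109)) = 5*(-83*(-110)) = 5*9130 = 45650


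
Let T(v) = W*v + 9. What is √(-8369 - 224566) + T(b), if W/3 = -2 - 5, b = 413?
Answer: -8664 + I*√232935 ≈ -8664.0 + 482.63*I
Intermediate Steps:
W = -21 (W = 3*(-2 - 5) = 3*(-7) = -21)
T(v) = 9 - 21*v (T(v) = -21*v + 9 = 9 - 21*v)
√(-8369 - 224566) + T(b) = √(-8369 - 224566) + (9 - 21*413) = √(-232935) + (9 - 8673) = I*√232935 - 8664 = -8664 + I*√232935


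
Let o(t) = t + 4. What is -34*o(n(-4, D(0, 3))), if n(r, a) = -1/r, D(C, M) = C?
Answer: -289/2 ≈ -144.50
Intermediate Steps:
o(t) = 4 + t
-34*o(n(-4, D(0, 3))) = -34*(4 - 1/(-4)) = -34*(4 - 1*(-¼)) = -34*(4 + ¼) = -34*17/4 = -289/2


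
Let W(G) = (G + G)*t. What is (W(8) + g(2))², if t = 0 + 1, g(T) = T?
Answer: 324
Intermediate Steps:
t = 1
W(G) = 2*G (W(G) = (G + G)*1 = (2*G)*1 = 2*G)
(W(8) + g(2))² = (2*8 + 2)² = (16 + 2)² = 18² = 324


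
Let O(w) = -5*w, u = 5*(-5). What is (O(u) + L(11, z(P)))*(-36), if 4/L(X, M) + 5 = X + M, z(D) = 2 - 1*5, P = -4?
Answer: -4548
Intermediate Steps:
u = -25
z(D) = -3 (z(D) = 2 - 5 = -3)
L(X, M) = 4/(-5 + M + X) (L(X, M) = 4/(-5 + (X + M)) = 4/(-5 + (M + X)) = 4/(-5 + M + X))
(O(u) + L(11, z(P)))*(-36) = (-5*(-25) + 4/(-5 - 3 + 11))*(-36) = (125 + 4/3)*(-36) = (379/3)*(-36) = -4548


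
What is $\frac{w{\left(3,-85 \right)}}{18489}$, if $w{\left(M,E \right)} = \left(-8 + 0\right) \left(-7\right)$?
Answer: $\frac{56}{18489} \approx 0.0030288$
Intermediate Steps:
$w{\left(M,E \right)} = 56$ ($w{\left(M,E \right)} = \left(-8\right) \left(-7\right) = 56$)
$\frac{w{\left(3,-85 \right)}}{18489} = \frac{56}{18489}$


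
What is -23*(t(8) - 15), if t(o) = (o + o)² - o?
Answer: -5359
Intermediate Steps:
t(o) = -o + 4*o² (t(o) = (2*o)² - o = 4*o² - o = -o + 4*o²)
-23*(t(8) - 15) = -23*(8*(-1 + 4*8) - 15) = -23*(8*(-1 + 32) - 15) = -23*(8*31 - 15) = -23*(248 - 15) = -23*233 = -5359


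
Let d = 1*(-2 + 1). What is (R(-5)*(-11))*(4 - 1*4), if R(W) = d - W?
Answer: 0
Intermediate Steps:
d = -1 (d = 1*(-1) = -1)
R(W) = -1 - W
(R(-5)*(-11))*(4 - 1*4) = ((-1 - 1*(-5))*(-11))*(4 - 1*4) = ((-1 + 5)*(-11))*(4 - 4) = (4*(-11))*0 = -44*0 = 0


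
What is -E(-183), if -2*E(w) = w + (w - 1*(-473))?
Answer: 107/2 ≈ 53.500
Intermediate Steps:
E(w) = -473/2 - w (E(w) = -(w + (w - 1*(-473)))/2 = -(w + (w + 473))/2 = -(w + (473 + w))/2 = -(473 + 2*w)/2 = -473/2 - w)
-E(-183) = -(-473/2 - 1*(-183)) = -(-473/2 + 183) = -1*(-107/2) = 107/2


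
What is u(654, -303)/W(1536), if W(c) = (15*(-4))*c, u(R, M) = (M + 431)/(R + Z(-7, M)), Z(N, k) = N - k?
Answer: -1/684000 ≈ -1.4620e-6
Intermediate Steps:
u(R, M) = (431 + M)/(-7 + R - M) (u(R, M) = (M + 431)/(R + (-7 - M)) = (431 + M)/(-7 + R - M))
W(c) = -60*c
u(654, -303)/W(1536) = ((-431 - 1*(-303))/(7 - 303 - 1*654))/((-60*1536)) = ((-431 + 303)/(7 - 303 - 654))/(-92160) = (-128/(-950))*(-1/92160) = -1/950*(-128)*(-1/92160) = (64/475)*(-1/92160) = -1/684000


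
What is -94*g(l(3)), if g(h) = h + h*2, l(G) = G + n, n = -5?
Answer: 564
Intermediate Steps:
l(G) = -5 + G (l(G) = G - 5 = -5 + G)
g(h) = 3*h (g(h) = h + 2*h = 3*h)
-94*g(l(3)) = -282*(-5 + 3) = -282*(-2) = -94*(-6) = 564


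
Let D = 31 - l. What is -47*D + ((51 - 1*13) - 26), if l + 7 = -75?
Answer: -5299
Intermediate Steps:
l = -82 (l = -7 - 75 = -82)
D = 113 (D = 31 - 1*(-82) = 31 + 82 = 113)
-47*D + ((51 - 1*13) - 26) = -47*113 + ((51 - 1*13) - 26) = -5311 + ((51 - 13) - 26) = -5311 + (38 - 26) = -5311 + 12 = -5299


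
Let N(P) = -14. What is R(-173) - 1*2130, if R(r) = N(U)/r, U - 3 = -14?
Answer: -368476/173 ≈ -2129.9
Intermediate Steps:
U = -11 (U = 3 - 14 = -11)
R(r) = -14/r
R(-173) - 1*2130 = -14/(-173) - 1*2130 = -14*(-1/173) - 2130 = 14/173 - 2130 = -368476/173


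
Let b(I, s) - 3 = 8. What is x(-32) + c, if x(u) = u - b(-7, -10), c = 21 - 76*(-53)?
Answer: 4006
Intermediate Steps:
b(I, s) = 11 (b(I, s) = 3 + 8 = 11)
c = 4049 (c = 21 + 4028 = 4049)
x(u) = -11 + u (x(u) = u - 1*11 = u - 11 = -11 + u)
x(-32) + c = (-11 - 32) + 4049 = -43 + 4049 = 4006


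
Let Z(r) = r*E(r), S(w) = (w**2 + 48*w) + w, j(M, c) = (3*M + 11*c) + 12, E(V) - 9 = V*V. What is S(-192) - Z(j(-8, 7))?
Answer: -247754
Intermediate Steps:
E(V) = 9 + V**2 (E(V) = 9 + V*V = 9 + V**2)
j(M, c) = 12 + 3*M + 11*c
S(w) = w**2 + 49*w
Z(r) = r*(9 + r**2)
S(-192) - Z(j(-8, 7)) = -192*(49 - 192) - (12 + 3*(-8) + 11*7)*(9 + (12 + 3*(-8) + 11*7)**2) = -192*(-143) - (12 - 24 + 77)*(9 + (12 - 24 + 77)**2) = 27456 - 65*(9 + 65**2) = 27456 - 65*(9 + 4225) = 27456 - 65*4234 = 27456 - 1*275210 = 27456 - 275210 = -247754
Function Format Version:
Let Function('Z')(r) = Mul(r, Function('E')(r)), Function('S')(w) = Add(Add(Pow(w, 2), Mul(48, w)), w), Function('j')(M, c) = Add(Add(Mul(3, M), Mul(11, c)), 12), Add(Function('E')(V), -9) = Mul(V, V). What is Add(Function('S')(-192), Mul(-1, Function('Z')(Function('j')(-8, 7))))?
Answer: -247754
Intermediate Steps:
Function('E')(V) = Add(9, Pow(V, 2)) (Function('E')(V) = Add(9, Mul(V, V)) = Add(9, Pow(V, 2)))
Function('j')(M, c) = Add(12, Mul(3, M), Mul(11, c))
Function('S')(w) = Add(Pow(w, 2), Mul(49, w))
Function('Z')(r) = Mul(r, Add(9, Pow(r, 2)))
Add(Function('S')(-192), Mul(-1, Function('Z')(Function('j')(-8, 7)))) = Add(Mul(-192, Add(49, -192)), Mul(-1, Mul(Add(12, Mul(3, -8), Mul(11, 7)), Add(9, Pow(Add(12, Mul(3, -8), Mul(11, 7)), 2))))) = Add(Mul(-192, -143), Mul(-1, Mul(Add(12, -24, 77), Add(9, Pow(Add(12, -24, 77), 2))))) = Add(27456, Mul(-1, Mul(65, Add(9, Pow(65, 2))))) = Add(27456, Mul(-1, Mul(65, Add(9, 4225)))) = Add(27456, Mul(-1, Mul(65, 4234))) = Add(27456, Mul(-1, 275210)) = Add(27456, -275210) = -247754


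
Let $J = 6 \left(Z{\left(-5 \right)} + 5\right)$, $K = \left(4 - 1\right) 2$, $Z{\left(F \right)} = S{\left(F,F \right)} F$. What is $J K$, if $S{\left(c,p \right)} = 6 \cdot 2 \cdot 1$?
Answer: $-1980$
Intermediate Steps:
$S{\left(c,p \right)} = 12$ ($S{\left(c,p \right)} = 12 \cdot 1 = 12$)
$Z{\left(F \right)} = 12 F$
$K = 6$ ($K = 3 \cdot 2 = 6$)
$J = -330$ ($J = 6 \left(12 \left(-5\right) + 5\right) = 6 \left(-60 + 5\right) = 6 \left(-55\right) = -330$)
$J K = \left(-330\right) 6 = -1980$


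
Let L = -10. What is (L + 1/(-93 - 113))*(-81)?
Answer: 166941/206 ≈ 810.39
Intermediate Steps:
(L + 1/(-93 - 113))*(-81) = (-10 + 1/(-93 - 113))*(-81) = (-10 + 1/(-206))*(-81) = (-10 - 1/206)*(-81) = -2061/206*(-81) = 166941/206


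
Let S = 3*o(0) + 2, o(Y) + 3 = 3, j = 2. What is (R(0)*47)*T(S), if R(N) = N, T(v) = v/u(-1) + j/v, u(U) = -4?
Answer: 0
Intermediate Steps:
o(Y) = 0 (o(Y) = -3 + 3 = 0)
S = 2 (S = 3*0 + 2 = 0 + 2 = 2)
T(v) = 2/v - v/4 (T(v) = v/(-4) + 2/v = v*(-¼) + 2/v = -v/4 + 2/v = 2/v - v/4)
(R(0)*47)*T(S) = (0*47)*(2/2 - ¼*2) = 0*(2*(½) - ½) = 0*(1 - ½) = 0*(½) = 0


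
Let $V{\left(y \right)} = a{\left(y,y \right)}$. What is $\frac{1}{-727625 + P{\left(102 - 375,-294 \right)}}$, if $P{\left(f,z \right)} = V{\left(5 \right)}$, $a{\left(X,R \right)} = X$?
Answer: $- \frac{1}{727620} \approx -1.3743 \cdot 10^{-6}$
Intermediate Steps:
$V{\left(y \right)} = y$
$P{\left(f,z \right)} = 5$
$\frac{1}{-727625 + P{\left(102 - 375,-294 \right)}} = \frac{1}{-727625 + 5} = \frac{1}{-727620} = - \frac{1}{727620}$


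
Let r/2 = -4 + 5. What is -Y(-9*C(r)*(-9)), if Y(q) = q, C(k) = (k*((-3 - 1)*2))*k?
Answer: 2592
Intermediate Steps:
r = 2 (r = 2*(-4 + 5) = 2*1 = 2)
C(k) = -8*k**2 (C(k) = (k*(-4*2))*k = (k*(-8))*k = (-8*k)*k = -8*k**2)
-Y(-9*C(r)*(-9)) = -(-(-72)*2**2)*(-9) = -(-(-72)*4)*(-9) = -(-9*(-32))*(-9) = -288*(-9) = -1*(-2592) = 2592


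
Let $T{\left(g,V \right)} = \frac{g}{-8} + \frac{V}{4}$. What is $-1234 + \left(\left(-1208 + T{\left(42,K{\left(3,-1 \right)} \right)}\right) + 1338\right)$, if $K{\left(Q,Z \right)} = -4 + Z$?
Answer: $- \frac{2221}{2} \approx -1110.5$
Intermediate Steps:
$T{\left(g,V \right)} = - \frac{g}{8} + \frac{V}{4}$ ($T{\left(g,V \right)} = g \left(- \frac{1}{8}\right) + V \frac{1}{4} = - \frac{g}{8} + \frac{V}{4}$)
$-1234 + \left(\left(-1208 + T{\left(42,K{\left(3,-1 \right)} \right)}\right) + 1338\right) = -1234 + \left(\left(-1208 + \left(\left(- \frac{1}{8}\right) 42 + \frac{-4 - 1}{4}\right)\right) + 1338\right) = -1234 + \left(\left(-1208 + \left(- \frac{21}{4} + \frac{1}{4} \left(-5\right)\right)\right) + 1338\right) = -1234 + \left(\left(-1208 - \frac{13}{2}\right) + 1338\right) = -1234 + \left(- \frac{2429}{2} + 1338\right) = -1234 + \frac{247}{2} = - \frac{2221}{2}$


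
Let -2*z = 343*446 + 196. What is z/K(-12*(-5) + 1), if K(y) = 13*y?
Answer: -76587/793 ≈ -96.579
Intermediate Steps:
z = -76587 (z = -(343*446 + 196)/2 = -(152978 + 196)/2 = -1/2*153174 = -76587)
z/K(-12*(-5) + 1) = -76587*1/(13*(-12*(-5) + 1)) = -76587*1/(13*(60 + 1)) = -76587/(13*61) = -76587/793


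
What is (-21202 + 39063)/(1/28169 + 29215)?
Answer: 503126509/822957336 ≈ 0.61136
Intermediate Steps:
(-21202 + 39063)/(1/28169 + 29215) = 17861/(1/28169 + 29215) = 17861/(822957336/28169) = 17861*(28169/822957336) = 503126509/822957336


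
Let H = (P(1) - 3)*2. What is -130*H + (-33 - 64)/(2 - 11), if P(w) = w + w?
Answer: 2437/9 ≈ 270.78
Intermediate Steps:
P(w) = 2*w
H = -2 (H = (2*1 - 3)*2 = (2 - 3)*2 = -1*2 = -2)
-130*H + (-33 - 64)/(2 - 11) = -130*(-2) + (-33 - 64)/(2 - 11) = 260 - 97/(-9) = 260 - 97*(-1/9) = 260 + 97/9 = 2437/9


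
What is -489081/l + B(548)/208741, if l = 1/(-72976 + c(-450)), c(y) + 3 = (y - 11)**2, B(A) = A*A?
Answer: -14246018186924078/208741 ≈ -6.8247e+10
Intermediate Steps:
B(A) = A**2
c(y) = -3 + (-11 + y)**2 (c(y) = -3 + (y - 11)**2 = -3 + (-11 + y)**2)
l = 1/139542 (l = 1/(-72976 + (-3 + (-11 - 450)**2)) = 1/(-72976 + (-3 + (-461)**2)) = 1/(-72976 + (-3 + 212521)) = 1/(-72976 + 212518) = 1/139542 ≈ 7.1663e-6)
-489081/l + B(548)/208741 = -489081/1/139542 + 548**2/208741 = -489081*139542 + 300304*(1/208741) = -68247340902 + 300304/208741 = -14246018186924078/208741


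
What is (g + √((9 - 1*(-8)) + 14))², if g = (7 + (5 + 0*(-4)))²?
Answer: (144 + √31)² ≈ 22371.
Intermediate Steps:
g = 144 (g = (7 + (5 + 0))² = (7 + 5)² = 12² = 144)
(g + √((9 - 1*(-8)) + 14))² = (144 + √((9 - 1*(-8)) + 14))² = (144 + √((9 + 8) + 14))² = (144 + √(17 + 14))² = (144 + √31)²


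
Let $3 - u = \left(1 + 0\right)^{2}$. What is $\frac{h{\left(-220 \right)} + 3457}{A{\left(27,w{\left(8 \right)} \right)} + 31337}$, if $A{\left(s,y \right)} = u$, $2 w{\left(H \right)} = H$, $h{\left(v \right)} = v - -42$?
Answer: $\frac{3279}{31339} \approx 0.10463$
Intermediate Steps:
$h{\left(v \right)} = 42 + v$ ($h{\left(v \right)} = v + 42 = 42 + v$)
$w{\left(H \right)} = \frac{H}{2}$
$u = 2$ ($u = 3 - \left(1 + 0\right)^{2} = 3 - 1^{2} = 3 - 1 = 2$)
$A{\left(s,y \right)} = 2$
$\frac{h{\left(-220 \right)} + 3457}{A{\left(27,w{\left(8 \right)} \right)} + 31337} = \frac{\left(42 - 220\right) + 3457}{2 + 31337} = \frac{-178 + 3457}{31339} = 3279 \cdot \frac{1}{31339} = \frac{3279}{31339}$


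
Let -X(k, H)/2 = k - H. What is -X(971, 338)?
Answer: 1266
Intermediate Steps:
X(k, H) = -2*k + 2*H (X(k, H) = -2*(k - H) = -2*k + 2*H)
-X(971, 338) = -(-2*971 + 2*338) = -(-1942 + 676) = -1*(-1266) = 1266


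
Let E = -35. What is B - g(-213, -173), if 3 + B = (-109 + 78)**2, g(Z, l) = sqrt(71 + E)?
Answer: 952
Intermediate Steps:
g(Z, l) = 6 (g(Z, l) = sqrt(71 - 35) = sqrt(36) = 6)
B = 958 (B = -3 + (-109 + 78)**2 = -3 + (-31)**2 = -3 + 961 = 958)
B - g(-213, -173) = 958 - 1*6 = 958 - 6 = 952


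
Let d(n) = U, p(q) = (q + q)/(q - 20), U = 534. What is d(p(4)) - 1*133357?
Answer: -132823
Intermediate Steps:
p(q) = 2*q/(-20 + q) (p(q) = (2*q)/(-20 + q) = 2*q/(-20 + q))
d(n) = 534
d(p(4)) - 1*133357 = 534 - 1*133357 = 534 - 133357 = -132823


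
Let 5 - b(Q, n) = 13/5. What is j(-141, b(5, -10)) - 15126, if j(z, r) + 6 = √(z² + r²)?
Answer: -15132 + 3*√55241/5 ≈ -14991.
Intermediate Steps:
b(Q, n) = 12/5 (b(Q, n) = 5 - 13/5 = 12/5)
j(z, r) = -6 + √(r² + z²) (j(z, r) = -6 + √(z² + r²) = -6 + √(r² + z²))
j(-141, b(5, -10)) - 15126 = (-6 + √((12/5)² + (-141)²)) - 15126 = (-6 + √(144/25 + 19881)) - 15126 = (-6 + √(497169/25)) - 15126 = (-6 + 3*√55241/5) - 15126 = -15132 + 3*√55241/5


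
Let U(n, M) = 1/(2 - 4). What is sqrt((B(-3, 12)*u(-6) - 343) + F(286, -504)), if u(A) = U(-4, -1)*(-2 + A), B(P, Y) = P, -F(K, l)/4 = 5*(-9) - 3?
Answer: I*sqrt(163) ≈ 12.767*I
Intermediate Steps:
F(K, l) = 192 (F(K, l) = -4*(5*(-9) - 3) = -4*(-45 - 3) = -4*(-48) = 192)
U(n, M) = -1/2 (U(n, M) = 1/(-2) = -1/2)
u(A) = 1 - A/2 (u(A) = -(-2 + A)/2 = 1 - A/2)
sqrt((B(-3, 12)*u(-6) - 343) + F(286, -504)) = sqrt((-3*(1 - 1/2*(-6)) - 343) + 192) = sqrt((-3*(1 + 3) - 343) + 192) = sqrt((-3*4 - 343) + 192) = sqrt((-12 - 343) + 192) = sqrt(-355 + 192) = sqrt(-163) = I*sqrt(163)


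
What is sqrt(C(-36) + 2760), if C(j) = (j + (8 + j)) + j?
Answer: 2*sqrt(665) ≈ 51.575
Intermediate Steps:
C(j) = 8 + 3*j (C(j) = (8 + 2*j) + j = 8 + 3*j)
sqrt(C(-36) + 2760) = sqrt((8 + 3*(-36)) + 2760) = sqrt((8 - 108) + 2760) = sqrt(-100 + 2760) = sqrt(2660) = 2*sqrt(665)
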